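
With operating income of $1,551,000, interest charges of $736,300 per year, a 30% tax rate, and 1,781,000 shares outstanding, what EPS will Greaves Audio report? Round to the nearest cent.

$0.32

Pre-tax income = $1,551,000 − $736,300.00 = $814,700.00.
After tax at 30%: net income = $814,700.00 × 0.70 = $570,290.00.
EPS = $570,290.00 ÷ 1,781,000 = $0.32.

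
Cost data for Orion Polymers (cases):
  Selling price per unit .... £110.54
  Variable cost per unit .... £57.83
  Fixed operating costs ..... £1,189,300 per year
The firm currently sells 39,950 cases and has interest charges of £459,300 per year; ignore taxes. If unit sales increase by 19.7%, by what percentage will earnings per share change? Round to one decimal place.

+90.7%

Contribution at this volume is 39,950 × £52.71 = £2,105,764.50.
EBIT = £2,105,764.50 − £1,189,300 = £916,464.50.
After interest of £459,300.00, pre-tax earnings = £457,164.50.
Degree of combined leverage = contribution ÷ (EBIT − I) = £2,105,764.50 ÷ £457,164.50 = 4.6061.
EPS therefore changes by 4.6061 × (+19.7%) = +90.7%.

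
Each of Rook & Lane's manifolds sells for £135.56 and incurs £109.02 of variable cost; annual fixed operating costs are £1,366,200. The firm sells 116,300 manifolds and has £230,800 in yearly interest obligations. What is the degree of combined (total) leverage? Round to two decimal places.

Total contribution margin = 116,300 × £26.54 = £3,086,602.00.
Operating income = contribution − fixed costs = £3,086,602.00 − £1,366,200 = £1,720,402.00. Interest = £230,800.00, so EBIT − I = £1,489,602.00.
DCL = contribution ÷ (EBIT − I) = £3,086,602.00 ÷ £1,489,602.00 = 2.0721.

2.07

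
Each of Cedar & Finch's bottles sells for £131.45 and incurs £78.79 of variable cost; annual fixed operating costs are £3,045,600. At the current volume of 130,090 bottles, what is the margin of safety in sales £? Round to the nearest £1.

Unit CM = price − variable cost = £131.45 − £78.79 = £52.66. Break-even units = £3,045,600 ÷ £52.66 = 57,835.17; break-even revenue = 57,835.17 × £131.45 = £7,602,432.97.
Actual sales revenue = 130,090 × £131.45 = £17,100,330.50.
Margin of safety = £17,100,330.50 − £7,602,432.97 = £9,497,898.

£9,497,898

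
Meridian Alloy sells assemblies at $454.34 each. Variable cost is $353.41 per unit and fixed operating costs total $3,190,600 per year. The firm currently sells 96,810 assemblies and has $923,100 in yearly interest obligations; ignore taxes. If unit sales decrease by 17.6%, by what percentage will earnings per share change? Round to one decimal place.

-30.4%

Total contribution margin = 96,810 × $100.93 = $9,771,033.30.
Operating income = contribution − fixed costs = $9,771,033.30 − $3,190,600 = $6,580,433.30.
Interest = $923,100.00, so EBIT − I = $5,657,333.30.
Degree of combined leverage = contribution ÷ (EBIT − I) = $9,771,033.30 ÷ $5,657,333.30 = 1.7271.
%ΔEPS = DCL × %ΔSales = 1.7271 × -17.6% = -30.4%.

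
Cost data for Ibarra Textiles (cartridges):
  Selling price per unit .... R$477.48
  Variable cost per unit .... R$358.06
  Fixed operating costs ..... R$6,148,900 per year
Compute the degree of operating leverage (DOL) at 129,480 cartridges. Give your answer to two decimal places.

At 129,480 units, contribution = 129,480 × R$119.42 = R$15,462,501.60.
EBIT = R$15,462,501.60 − R$6,148,900 = R$9,313,601.60.
So DOL = total CM / EBIT = R$15,462,501.60 / R$9,313,601.60 = 1.6602.

1.66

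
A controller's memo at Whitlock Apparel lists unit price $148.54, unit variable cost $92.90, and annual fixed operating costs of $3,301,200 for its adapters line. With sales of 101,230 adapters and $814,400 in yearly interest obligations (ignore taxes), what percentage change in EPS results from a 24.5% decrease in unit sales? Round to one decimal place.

-91.0%

Contribution at this volume is 101,230 × $55.64 = $5,632,437.20.
Operating income = contribution − fixed costs = $5,632,437.20 − $3,301,200 = $2,331,237.20.
After interest of $814,400.00, pre-tax earnings = $1,516,837.20.
Degree of combined leverage = contribution ÷ (EBIT − I) = $5,632,437.20 ÷ $1,516,837.20 = 3.7133.
EPS therefore changes by 3.7133 × (-24.5%) = -91.0%.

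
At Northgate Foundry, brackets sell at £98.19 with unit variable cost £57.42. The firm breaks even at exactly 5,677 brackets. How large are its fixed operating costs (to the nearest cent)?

Contribution margin per unit = £98.19 − £57.42 = £40.77.
Since BE = FC / CM, FC = 5,677 × £40.77 = £231,451.29.

£231,451.29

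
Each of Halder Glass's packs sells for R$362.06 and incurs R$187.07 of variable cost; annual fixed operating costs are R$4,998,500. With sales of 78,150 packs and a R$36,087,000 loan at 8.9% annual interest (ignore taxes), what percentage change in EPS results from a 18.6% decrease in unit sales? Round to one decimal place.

Contribution at this volume is 78,150 × R$174.99 = R$13,675,468.50.
Operating income = contribution − fixed costs = R$13,675,468.50 − R$4,998,500 = R$8,676,968.50.
After interest of R$3,211,743.00, pre-tax earnings = R$5,465,225.50.
Degree of combined leverage = contribution ÷ (EBIT − I) = R$13,675,468.50 ÷ R$5,465,225.50 = 2.5023.
%ΔEPS = DCL × %ΔSales = 2.5023 × -18.6% = -46.5%.

-46.5%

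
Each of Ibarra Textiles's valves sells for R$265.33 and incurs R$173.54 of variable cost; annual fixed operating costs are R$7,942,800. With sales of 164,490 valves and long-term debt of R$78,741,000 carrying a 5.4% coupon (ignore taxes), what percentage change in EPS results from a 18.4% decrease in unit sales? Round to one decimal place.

-95.7%

At 164,490 units, contribution = 164,490 × R$91.79 = R$15,098,537.10.
EBIT = R$15,098,537.10 − R$7,942,800 = R$7,155,737.10.
Interest = R$4,252,014.00, so EBIT − I = R$2,903,723.10.
DCL = total CM / (EBIT − I) = R$15,098,537.10 / R$2,903,723.10 = 5.1997.
EPS therefore changes by 5.1997 × (-18.4%) = -95.7%.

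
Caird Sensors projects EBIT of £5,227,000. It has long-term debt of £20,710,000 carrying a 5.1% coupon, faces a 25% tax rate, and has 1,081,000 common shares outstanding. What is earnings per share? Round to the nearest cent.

£2.89

Pre-tax income = £5,227,000 − £1,056,210.00 = £4,170,790.00.
Net income = £4,170,790.00 × (1 − 0.25) = £3,128,092.50.
Per share: £3,128,092.50 / 1,081,000 shares = £2.89.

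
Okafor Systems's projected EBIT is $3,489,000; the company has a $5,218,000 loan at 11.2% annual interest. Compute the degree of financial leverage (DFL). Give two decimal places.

Interest = $584,416.00.
Degree of financial leverage = EBIT / (EBIT − interest) = $3,489,000 / $2,904,584.00 = 1.2012.

1.20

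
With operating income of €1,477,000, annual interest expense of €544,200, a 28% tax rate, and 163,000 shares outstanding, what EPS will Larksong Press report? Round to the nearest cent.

€4.12

Interest = €544,200.00, so EBT = €1,477,000 − €544,200.00 = €932,800.00.
After tax at 28%: net income = €932,800.00 × 0.72 = €671,616.00.
EPS = €671,616.00 ÷ 163,000 = €4.12.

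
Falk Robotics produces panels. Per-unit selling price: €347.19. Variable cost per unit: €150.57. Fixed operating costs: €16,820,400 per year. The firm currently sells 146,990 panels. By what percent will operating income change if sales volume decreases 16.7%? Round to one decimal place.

Total contribution margin = 146,990 × €196.62 = €28,901,173.80.
EBIT = €28,901,173.80 − €16,820,400 = €12,080,773.80.
So DOL = total CM / EBIT = €28,901,173.80 / €12,080,773.80 = 2.3923.
%ΔEBIT = DOL × %ΔSales = 2.3923 × -16.7% = -40.0%.

-40.0%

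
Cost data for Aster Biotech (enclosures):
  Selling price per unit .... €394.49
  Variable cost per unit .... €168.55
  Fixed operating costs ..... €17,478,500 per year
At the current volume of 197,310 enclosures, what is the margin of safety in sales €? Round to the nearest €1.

Each unit contributes €394.49 − €168.55 = €225.94. Break-even units = €17,478,500 ÷ €225.94 = 77,359.03; break-even revenue = 77,359.03 × €394.49 = €30,517,365.07.
Actual sales revenue = 197,310 × €394.49 = €77,836,821.90.
Margin of safety = €77,836,821.90 − €30,517,365.07 = €47,319,457.

€47,319,457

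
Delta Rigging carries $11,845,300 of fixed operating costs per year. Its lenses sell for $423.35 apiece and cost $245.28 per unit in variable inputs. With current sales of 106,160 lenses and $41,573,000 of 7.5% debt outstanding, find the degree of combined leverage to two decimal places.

Total contribution margin = 106,160 × $178.07 = $18,903,911.20.
Subtracting fixed costs: EBIT = $18,903,911.20 − $11,845,300 = $7,058,611.20. Interest = $3,117,975.00, so EBIT − I = $3,940,636.20.
Degree of total leverage = total CM / (EBIT − interest) = $18,903,911.20 / $3,940,636.20 = 4.7972.

4.80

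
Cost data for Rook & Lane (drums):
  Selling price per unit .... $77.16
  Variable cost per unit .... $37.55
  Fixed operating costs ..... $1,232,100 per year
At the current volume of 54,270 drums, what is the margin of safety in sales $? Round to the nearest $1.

Each unit contributes $77.16 − $37.55 = $39.61. Break-even units = $1,232,100 ÷ $39.61 = 31,105.78; break-even revenue = 31,105.78 × $77.16 = $2,400,122.09.
Current sales = 54,270 × $77.16 = $4,187,473.20.
Margin of safety = $4,187,473.20 − $2,400,122.09 = $1,787,351.

$1,787,351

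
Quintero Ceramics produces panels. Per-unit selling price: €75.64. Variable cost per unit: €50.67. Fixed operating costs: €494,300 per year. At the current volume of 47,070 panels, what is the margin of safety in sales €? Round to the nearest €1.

Each unit contributes €75.64 − €50.67 = €24.97. Break-even units = €494,300 ÷ €24.97 = 19,795.75; break-even revenue = 19,795.75 × €75.64 = €1,497,350.90.
Current sales = 47,070 × €75.64 = €3,560,374.80.
Margin of safety = €3,560,374.80 − €1,497,350.90 = €2,063,024.

€2,063,024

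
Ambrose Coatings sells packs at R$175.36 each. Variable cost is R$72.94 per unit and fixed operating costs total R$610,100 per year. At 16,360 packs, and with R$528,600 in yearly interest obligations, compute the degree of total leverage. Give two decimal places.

Total contribution margin = 16,360 × R$102.42 = R$1,675,591.20.
Subtracting fixed costs: EBIT = R$1,675,591.20 − R$610,100 = R$1,065,491.20. Interest = R$528,600.00, so EBIT − I = R$536,891.20.
DCL = contribution ÷ (EBIT − I) = R$1,675,591.20 ÷ R$536,891.20 = 3.1209.

3.12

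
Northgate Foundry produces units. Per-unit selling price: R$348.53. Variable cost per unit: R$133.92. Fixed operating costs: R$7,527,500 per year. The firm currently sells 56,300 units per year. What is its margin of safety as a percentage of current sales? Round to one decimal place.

37.7%

Contribution margin per unit = R$348.53 − R$133.92 = R$214.61. Break-even units = R$7,527,500 ÷ R$214.61 = 35,075.25; break-even revenue = 35,075.25 × R$348.53 = R$12,224,777.85.
Actual sales revenue = 56,300 × R$348.53 = R$19,622,239.00.
Margin of safety = (R$19,622,239.00 − R$12,224,777.85) ÷ R$19,622,239.00 = 37.7%.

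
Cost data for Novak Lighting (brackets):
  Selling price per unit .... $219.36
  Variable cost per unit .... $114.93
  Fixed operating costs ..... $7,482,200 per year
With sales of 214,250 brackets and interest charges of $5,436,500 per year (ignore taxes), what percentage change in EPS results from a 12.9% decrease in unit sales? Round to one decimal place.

-30.5%

At 214,250 units, contribution = 214,250 × $104.43 = $22,374,127.50.
Subtracting fixed costs: EBIT = $22,374,127.50 − $7,482,200 = $14,891,927.50.
After interest of $5,436,500.00, pre-tax earnings = $9,455,427.50.
DCL = total CM / (EBIT − I) = $22,374,127.50 / $9,455,427.50 = 2.3663.
EPS therefore changes by 2.3663 × (-12.9%) = -30.5%.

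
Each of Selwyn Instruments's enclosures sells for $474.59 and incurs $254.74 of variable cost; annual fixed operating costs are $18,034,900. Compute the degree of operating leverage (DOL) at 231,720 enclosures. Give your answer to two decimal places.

1.55

Total contribution margin = 231,720 × $219.85 = $50,943,642.00.
Subtracting fixed costs: EBIT = $50,943,642.00 − $18,034,900 = $32,908,742.00.
DOL = contribution ÷ EBIT = $50,943,642.00 ÷ $32,908,742.00 = 1.5480.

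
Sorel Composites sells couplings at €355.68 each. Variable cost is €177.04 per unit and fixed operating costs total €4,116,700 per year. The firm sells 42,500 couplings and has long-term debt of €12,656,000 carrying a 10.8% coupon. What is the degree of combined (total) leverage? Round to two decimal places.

Total contribution margin = 42,500 × €178.64 = €7,592,200.00.
Subtracting fixed costs: EBIT = €7,592,200.00 − €4,116,700 = €3,475,500.00. Interest = €1,366,848.00.
DOL = €7,592,200.00 ÷ €3,475,500.00 = 2.1845; DFL = €3,475,500.00 ÷ €2,108,652.00 = 1.6482.
DCL = DOL × DFL = 2.1845 × 1.6482 = 3.6005.

3.60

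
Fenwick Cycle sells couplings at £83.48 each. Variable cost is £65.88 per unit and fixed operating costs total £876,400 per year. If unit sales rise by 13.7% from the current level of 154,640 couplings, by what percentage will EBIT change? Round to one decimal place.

Total contribution margin = 154,640 × £17.60 = £2,721,664.00.
EBIT = £2,721,664.00 − £876,400 = £1,845,264.00.
DOL = contribution ÷ EBIT = £2,721,664.00 ÷ £1,845,264.00 = 1.4749.
Operating income changes by 1.4749 × +13.7% = +20.2%.

+20.2%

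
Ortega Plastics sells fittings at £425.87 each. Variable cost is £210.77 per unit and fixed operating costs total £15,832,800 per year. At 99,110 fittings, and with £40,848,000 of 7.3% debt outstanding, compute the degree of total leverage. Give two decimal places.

At 99,110 units, contribution = 99,110 × £215.10 = £21,318,561.00.
EBIT = £21,318,561.00 − £15,832,800 = £5,485,761.00. Interest = £2,981,904.00, so EBIT − I = £2,503,857.00.
Degree of total leverage = total CM / (EBIT − interest) = £21,318,561.00 / £2,503,857.00 = 8.5143.

8.51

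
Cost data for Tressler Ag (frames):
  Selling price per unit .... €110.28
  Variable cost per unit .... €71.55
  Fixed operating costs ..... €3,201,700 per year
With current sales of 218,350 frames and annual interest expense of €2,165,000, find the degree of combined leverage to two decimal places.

2.74

At 218,350 units, contribution = 218,350 × €38.73 = €8,456,695.50.
EBIT = €8,456,695.50 − €3,201,700 = €5,254,995.50. Interest = €2,165,000.00, so EBIT − I = €3,089,995.50.
DCL = contribution ÷ (EBIT − I) = €8,456,695.50 ÷ €3,089,995.50 = 2.7368.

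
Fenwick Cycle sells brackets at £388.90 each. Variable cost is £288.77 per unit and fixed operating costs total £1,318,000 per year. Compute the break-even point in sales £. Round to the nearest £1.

CM per unit = £388.90 − £288.77 = £100.13; CM ratio = £100.13 / £388.90 = 0.2575.
Break-even sales = FC ÷ CM ratio = £1,318,000 × £388.90 / £100.13 = £5,119,047.

£5,119,047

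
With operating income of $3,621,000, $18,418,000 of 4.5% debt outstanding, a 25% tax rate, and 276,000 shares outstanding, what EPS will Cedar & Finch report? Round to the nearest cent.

$7.59

Interest = $828,810.00, so EBT = $3,621,000 − $828,810.00 = $2,792,190.00.
Net income = $2,792,190.00 × (1 − 0.25) = $2,094,142.50.
Per share: $2,094,142.50 / 276,000 shares = $7.59.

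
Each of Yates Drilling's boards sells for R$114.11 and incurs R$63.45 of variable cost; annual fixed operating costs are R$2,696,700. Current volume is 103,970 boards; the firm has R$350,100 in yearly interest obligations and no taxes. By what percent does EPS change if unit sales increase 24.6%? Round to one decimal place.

+58.4%

At 103,970 units, contribution = 103,970 × R$50.66 = R$5,267,120.20.
EBIT = R$5,267,120.20 − R$2,696,700 = R$2,570,420.20.
After interest of R$350,100.00, pre-tax earnings = R$2,220,320.20.
DCL = total CM / (EBIT − I) = R$5,267,120.20 / R$2,220,320.20 = 2.3722.
EPS therefore changes by 2.3722 × (+24.6%) = +58.4%.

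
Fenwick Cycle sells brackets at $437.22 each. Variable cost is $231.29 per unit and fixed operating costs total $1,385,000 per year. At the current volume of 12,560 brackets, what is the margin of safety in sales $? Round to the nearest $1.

$2,550,922

Contribution margin per unit = $437.22 − $231.29 = $205.93. Break-even units = $1,385,000 ÷ $205.93 = 6,725.59; break-even revenue = 6,725.59 × $437.22 = $2,940,560.87.
Current sales = 12,560 × $437.22 = $5,491,483.20.
Margin of safety = $5,491,483.20 − $2,940,560.87 = $2,550,922.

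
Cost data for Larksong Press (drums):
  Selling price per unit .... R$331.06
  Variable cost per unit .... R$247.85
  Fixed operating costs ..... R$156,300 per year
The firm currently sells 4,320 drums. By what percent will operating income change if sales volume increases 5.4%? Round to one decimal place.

Total contribution margin = 4,320 × R$83.21 = R$359,467.20.
EBIT = R$359,467.20 − R$156,300 = R$203,167.20.
DOL = contribution ÷ EBIT = R$359,467.20 ÷ R$203,167.20 = 1.7693.
So EBIT moves 1.7693 × (+5.4%) = +9.6%.

+9.6%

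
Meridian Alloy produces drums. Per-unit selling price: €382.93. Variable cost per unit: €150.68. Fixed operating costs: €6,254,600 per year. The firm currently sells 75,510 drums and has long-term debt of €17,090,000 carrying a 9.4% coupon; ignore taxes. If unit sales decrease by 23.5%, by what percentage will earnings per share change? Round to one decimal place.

Contribution at this volume is 75,510 × €232.25 = €17,537,197.50.
EBIT = €17,537,197.50 − €6,254,600 = €11,282,597.50.
Interest = €1,606,460.00, so EBIT − I = €9,676,137.50.
DCL = total CM / (EBIT − I) = €17,537,197.50 / €9,676,137.50 = 1.8124.
%ΔEPS = DCL × %ΔSales = 1.8124 × -23.5% = -42.6%.

-42.6%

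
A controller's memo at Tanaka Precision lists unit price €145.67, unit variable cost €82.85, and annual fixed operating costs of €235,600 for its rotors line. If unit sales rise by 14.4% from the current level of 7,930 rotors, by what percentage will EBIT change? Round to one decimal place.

+27.3%

At 7,930 units, contribution = 7,930 × €62.82 = €498,162.60.
EBIT = €498,162.60 − €235,600 = €262,562.60.
DOL = contribution ÷ EBIT = €498,162.60 ÷ €262,562.60 = 1.8973.
Operating income changes by 1.8973 × +14.4% = +27.3%.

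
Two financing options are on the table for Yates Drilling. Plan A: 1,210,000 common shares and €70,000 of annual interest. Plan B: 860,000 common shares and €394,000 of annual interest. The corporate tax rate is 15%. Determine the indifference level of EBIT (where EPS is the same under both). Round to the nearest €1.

€1,190,114

Set EPS_A = EPS_B: (EBIT − €70,000)(1 − 0.15) ÷ 1,210,000 = (EBIT − €394,000)(1 − 0.15) ÷ 860,000.
The (1 − t) factor cancels: (EBIT − 70,000) × 860,000 = (EBIT − 394,000) × 1,210,000.
Solving, EBIT = (394,000·1,210,000 − 70,000·860,000) / (1,210,000 − 860,000) = 416,540,000,000 / 350,000 = 1,190,114.29.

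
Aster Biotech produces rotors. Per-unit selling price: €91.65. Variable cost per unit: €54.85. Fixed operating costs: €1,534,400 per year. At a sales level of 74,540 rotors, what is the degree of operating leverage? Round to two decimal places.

Total contribution margin = 74,540 × €36.80 = €2,743,072.00.
Subtracting fixed costs: EBIT = €2,743,072.00 − €1,534,400 = €1,208,672.00.
So DOL = total CM / EBIT = €2,743,072.00 / €1,208,672.00 = 2.2695.

2.27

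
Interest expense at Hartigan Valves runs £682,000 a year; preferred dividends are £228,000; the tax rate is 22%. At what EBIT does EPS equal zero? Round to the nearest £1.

Grossing the preferred dividend up to pre-tax terms: £228,000 / (1 − 0.22) = £292,307.69.
Financial break-even EBIT = interest + D_p ÷ (1 − t) = £682,000 + £292,307.69 = £974,307.69.

£974,308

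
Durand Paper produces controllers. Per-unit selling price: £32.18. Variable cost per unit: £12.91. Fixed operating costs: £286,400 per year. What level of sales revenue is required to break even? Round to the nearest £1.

£478,275

CM per unit = £32.18 − £12.91 = £19.27; CM ratio = £19.27 / £32.18 = 0.5988.
Break-even revenue = fixed costs × price ÷ CM = £286,400 × £32.18 ÷ £19.27 = £478,275.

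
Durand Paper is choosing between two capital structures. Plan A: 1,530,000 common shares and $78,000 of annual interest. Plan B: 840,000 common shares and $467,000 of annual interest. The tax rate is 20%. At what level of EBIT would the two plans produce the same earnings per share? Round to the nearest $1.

At indifference, (EBIT − 78,000)(1 − t)/1,530,000 = (EBIT − 467,000)(1 − t)/840,000.
The (1 − t) factor cancels: (EBIT − 78,000) × 840,000 = (EBIT − 467,000) × 1,530,000.
Solving, EBIT = (467,000·1,530,000 − 78,000·840,000) / (1,530,000 − 840,000) = 648,990,000,000 / 690,000 = 940,565.22.

$940,565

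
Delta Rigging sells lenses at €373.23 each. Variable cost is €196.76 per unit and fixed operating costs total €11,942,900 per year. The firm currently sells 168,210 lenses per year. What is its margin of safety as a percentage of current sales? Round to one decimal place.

59.8%

Contribution margin per unit = €373.23 − €196.76 = €176.47. Break-even units = €11,942,900 ÷ €176.47 = 67,676.66; break-even revenue = 67,676.66 × €373.23 = €25,258,959.41.
Actual sales revenue = 168,210 × €373.23 = €62,781,018.30.
Margin of safety = (€62,781,018.30 − €25,258,959.41) ÷ €62,781,018.30 = 59.8%.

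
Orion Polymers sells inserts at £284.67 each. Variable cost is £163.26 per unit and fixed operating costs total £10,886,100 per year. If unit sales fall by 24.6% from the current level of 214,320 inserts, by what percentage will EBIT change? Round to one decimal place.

At 214,320 units, contribution = 214,320 × £121.41 = £26,020,591.20.
EBIT = £26,020,591.20 − £10,886,100 = £15,134,491.20.
So DOL = total CM / EBIT = £26,020,591.20 / £15,134,491.20 = 1.7193.
%ΔEBIT = DOL × %ΔSales = 1.7193 × -24.6% = -42.3%.

-42.3%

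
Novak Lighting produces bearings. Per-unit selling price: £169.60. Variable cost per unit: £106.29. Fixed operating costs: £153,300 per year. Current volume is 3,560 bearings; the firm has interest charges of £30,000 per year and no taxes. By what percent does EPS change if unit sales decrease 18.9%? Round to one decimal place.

Total contribution margin = 3,560 × £63.31 = £225,383.60.
Subtracting fixed costs: EBIT = £225,383.60 − £153,300 = £72,083.60.
After interest of £30,000.00, pre-tax earnings = £42,083.60.
DCL = total CM / (EBIT − I) = £225,383.60 / £42,083.60 = 5.3556.
%ΔEPS = DCL × %ΔSales = 5.3556 × -18.9% = -101.2%.

-101.2%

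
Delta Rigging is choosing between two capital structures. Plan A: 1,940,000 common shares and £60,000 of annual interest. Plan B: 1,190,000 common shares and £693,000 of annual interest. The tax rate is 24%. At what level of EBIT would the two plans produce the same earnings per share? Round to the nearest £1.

£1,697,360

At indifference, (EBIT − 60,000)(1 − t)/1,940,000 = (EBIT − 693,000)(1 − t)/1,190,000.
The (1 − t) factor cancels: (EBIT − 60,000) × 1,190,000 = (EBIT − 693,000) × 1,940,000.
EBIT × (1,940,000 − 1,190,000) = 693,000 × 1,940,000 − 60,000 × 1,190,000 = 1,273,020,000,000, so EBIT = 1,273,020,000,000 ÷ 750,000 = 1,697,360.00.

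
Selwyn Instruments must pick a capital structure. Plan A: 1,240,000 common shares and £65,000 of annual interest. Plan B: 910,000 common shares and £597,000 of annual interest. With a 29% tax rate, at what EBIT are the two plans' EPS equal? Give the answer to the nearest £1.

£2,064,030

At indifference, (EBIT − 65,000)(1 − t)/1,240,000 = (EBIT − 597,000)(1 − t)/910,000.
Cancelling (1 − t) and cross-multiplying: 910,000·(EBIT − 65,000) = 1,240,000·(EBIT − 597,000).
EBIT × (1,240,000 − 910,000) = 597,000 × 1,240,000 − 65,000 × 910,000 = 681,130,000,000, so EBIT = 681,130,000,000 ÷ 330,000 = 2,064,030.30.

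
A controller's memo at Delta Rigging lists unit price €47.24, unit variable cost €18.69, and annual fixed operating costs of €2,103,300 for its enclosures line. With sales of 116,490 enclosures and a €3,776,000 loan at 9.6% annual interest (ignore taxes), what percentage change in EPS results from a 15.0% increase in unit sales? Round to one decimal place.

+58.0%

At 116,490 units, contribution = 116,490 × €28.55 = €3,325,789.50.
Operating income = contribution − fixed costs = €3,325,789.50 − €2,103,300 = €1,222,489.50.
After interest of €362,496.00, pre-tax earnings = €859,993.50.
Degree of combined leverage = contribution ÷ (EBIT − I) = €3,325,789.50 ÷ €859,993.50 = 3.8672.
EPS therefore changes by 3.8672 × (+15.0%) = +58.0%.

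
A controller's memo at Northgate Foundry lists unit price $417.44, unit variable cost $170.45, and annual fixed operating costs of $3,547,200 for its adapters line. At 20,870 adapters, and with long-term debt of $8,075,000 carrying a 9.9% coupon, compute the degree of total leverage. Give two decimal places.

Contribution at this volume is 20,870 × $246.99 = $5,154,681.30.
Subtracting fixed costs: EBIT = $5,154,681.30 − $3,547,200 = $1,607,481.30. Interest = $799,425.00, so EBIT − I = $808,056.30.
Degree of total leverage = total CM / (EBIT − interest) = $5,154,681.30 / $808,056.30 = 6.3791.

6.38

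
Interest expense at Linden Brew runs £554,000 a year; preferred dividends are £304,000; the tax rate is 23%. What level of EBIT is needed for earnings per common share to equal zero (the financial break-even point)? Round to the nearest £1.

Preferred dividends are paid after tax, so their pre-tax equivalent is £304,000 ÷ (1 − 0.23) = £394,805.19.
Financial break-even EBIT = interest + D_p ÷ (1 − t) = £554,000 + £394,805.19 = £948,805.19.

£948,805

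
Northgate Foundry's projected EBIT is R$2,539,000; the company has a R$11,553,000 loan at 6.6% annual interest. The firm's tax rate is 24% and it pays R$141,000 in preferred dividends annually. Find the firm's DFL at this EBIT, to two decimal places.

1.60

Annual interest charges come to R$762,498.00.
Preferred dividends grossed up pre-tax: R$141,000 / (1 − 0.24) = R$185,526.32.
DFL = EBIT ÷ [EBIT − I − D_p/(1−t)] = R$2,539,000 ÷ [R$2,539,000 − R$762,498.00 − R$185,526.32] = R$2,539,000 ÷ R$1,590,975.68 = 1.5959.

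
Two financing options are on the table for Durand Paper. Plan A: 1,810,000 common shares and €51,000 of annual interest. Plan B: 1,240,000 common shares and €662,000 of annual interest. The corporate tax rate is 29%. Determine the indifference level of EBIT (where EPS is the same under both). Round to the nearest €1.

€1,991,193

Set EPS_A = EPS_B: (EBIT − €51,000)(1 − 0.29) ÷ 1,810,000 = (EBIT − €662,000)(1 − 0.29) ÷ 1,240,000.
The (1 − t) factor cancels: (EBIT − 51,000) × 1,240,000 = (EBIT − 662,000) × 1,810,000.
EBIT × (1,810,000 − 1,240,000) = 662,000 × 1,810,000 − 51,000 × 1,240,000 = 1,134,980,000,000, so EBIT = 1,134,980,000,000 ÷ 570,000 = 1,991,192.98.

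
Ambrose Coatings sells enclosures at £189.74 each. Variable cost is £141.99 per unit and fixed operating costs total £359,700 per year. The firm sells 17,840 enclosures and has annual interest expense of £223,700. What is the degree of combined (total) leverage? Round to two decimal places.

Total contribution margin = 17,840 × £47.75 = £851,860.00.
EBIT = £851,860.00 − £359,700 = £492,160.00. Interest = £223,700.00.
DOL = £851,860.00 ÷ £492,160.00 = 1.7309; DFL = £492,160.00 ÷ £268,460.00 = 1.8333.
Combined leverage = 1.7309 × 1.8333 = 3.1733.

3.17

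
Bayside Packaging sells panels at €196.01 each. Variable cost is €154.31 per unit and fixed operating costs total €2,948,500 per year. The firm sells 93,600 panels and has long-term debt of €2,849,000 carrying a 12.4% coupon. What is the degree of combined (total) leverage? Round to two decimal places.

Contribution at this volume is 93,600 × €41.70 = €3,903,120.00.
Operating income = contribution − fixed costs = €3,903,120.00 − €2,948,500 = €954,620.00. Interest = €353,276.00, so EBIT − I = €601,344.00.
Degree of total leverage = total CM / (EBIT − interest) = €3,903,120.00 / €601,344.00 = 6.4907.

6.49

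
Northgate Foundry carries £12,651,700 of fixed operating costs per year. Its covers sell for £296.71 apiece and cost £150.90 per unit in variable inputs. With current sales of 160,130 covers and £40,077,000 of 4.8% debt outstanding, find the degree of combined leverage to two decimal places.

2.66

Contribution at this volume is 160,130 × £145.81 = £23,348,555.30.
Operating income = contribution − fixed costs = £23,348,555.30 − £12,651,700 = £10,696,855.30. Interest = £1,923,696.00, so EBIT − I = £8,773,159.30.
Degree of total leverage = total CM / (EBIT − interest) = £23,348,555.30 / £8,773,159.30 = 2.6614.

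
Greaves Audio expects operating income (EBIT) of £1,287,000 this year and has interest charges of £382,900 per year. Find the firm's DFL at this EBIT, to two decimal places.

1.42

Annual interest charges come to £382,900.00.
Degree of financial leverage = EBIT / (EBIT − interest) = £1,287,000 / £904,100.00 = 1.4235.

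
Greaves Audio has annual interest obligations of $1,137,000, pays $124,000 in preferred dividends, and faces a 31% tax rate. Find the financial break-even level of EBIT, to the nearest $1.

$1,316,710

Preferred dividends are paid after tax, so their pre-tax equivalent is $124,000 ÷ (1 − 0.31) = $179,710.14.
Financial break-even EBIT = interest + D_p ÷ (1 − t) = $1,137,000 + $179,710.14 = $1,316,710.14.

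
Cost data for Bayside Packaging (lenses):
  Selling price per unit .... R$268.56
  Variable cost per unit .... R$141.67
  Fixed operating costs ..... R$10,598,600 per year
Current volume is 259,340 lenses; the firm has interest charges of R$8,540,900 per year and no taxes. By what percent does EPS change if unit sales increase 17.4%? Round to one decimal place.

Contribution at this volume is 259,340 × R$126.89 = R$32,907,652.60.
Subtracting fixed costs: EBIT = R$32,907,652.60 − R$10,598,600 = R$22,309,052.60.
Interest = R$8,540,900.00, so EBIT − I = R$13,768,152.60.
DCL = total CM / (EBIT − I) = R$32,907,652.60 / R$13,768,152.60 = 2.3901.
EPS therefore changes by 2.3901 × (+17.4%) = +41.6%.

+41.6%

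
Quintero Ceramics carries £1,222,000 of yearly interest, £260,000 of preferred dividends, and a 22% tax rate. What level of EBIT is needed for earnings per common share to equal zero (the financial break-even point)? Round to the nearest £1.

Grossing the preferred dividend up to pre-tax terms: £260,000 / (1 − 0.22) = £333,333.33.
Financial break-even EBIT = interest + D_p ÷ (1 − t) = £1,222,000 + £333,333.33 = £1,555,333.33.

£1,555,333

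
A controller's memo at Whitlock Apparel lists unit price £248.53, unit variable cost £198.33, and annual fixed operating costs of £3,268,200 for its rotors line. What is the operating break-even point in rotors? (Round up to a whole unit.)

Contribution margin per unit = £248.53 − £198.33 = £50.20.
Break-even Q = £3,268,200 / £50.20 = 65,103.59 → 65,104 rotors.

65,104 rotors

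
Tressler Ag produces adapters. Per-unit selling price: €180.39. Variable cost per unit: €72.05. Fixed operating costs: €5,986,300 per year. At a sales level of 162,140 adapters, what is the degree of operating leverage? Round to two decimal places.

Total contribution margin = 162,140 × €108.34 = €17,566,247.60.
EBIT = €17,566,247.60 − €5,986,300 = €11,579,947.60.
DOL = contribution ÷ EBIT = €17,566,247.60 ÷ €11,579,947.60 = 1.5170.

1.52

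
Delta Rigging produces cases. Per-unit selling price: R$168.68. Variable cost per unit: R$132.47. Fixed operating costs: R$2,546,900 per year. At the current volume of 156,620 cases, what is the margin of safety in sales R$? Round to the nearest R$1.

R$14,554,229

Unit CM = price − variable cost = R$168.68 − R$132.47 = R$36.21. Break-even units = R$2,546,900 ÷ R$36.21 = 70,336.92; break-even revenue = 70,336.92 × R$168.68 = R$11,864,432.26.
Current sales = 156,620 × R$168.68 = R$26,418,661.60.
Margin of safety = R$26,418,661.60 − R$11,864,432.26 = R$14,554,229.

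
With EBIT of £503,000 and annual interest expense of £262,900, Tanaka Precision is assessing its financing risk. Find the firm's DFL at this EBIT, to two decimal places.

2.09

Annual interest charges come to £262,900.00.
Degree of financial leverage = EBIT / (EBIT − interest) = £503,000 / £240,100.00 = 2.0950.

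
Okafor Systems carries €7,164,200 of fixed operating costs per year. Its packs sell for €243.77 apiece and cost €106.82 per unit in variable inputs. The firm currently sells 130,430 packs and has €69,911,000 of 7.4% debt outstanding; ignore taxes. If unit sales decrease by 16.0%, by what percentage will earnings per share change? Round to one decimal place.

-51.7%

At 130,430 units, contribution = 130,430 × €136.95 = €17,862,388.50.
Operating income = contribution − fixed costs = €17,862,388.50 − €7,164,200 = €10,698,188.50.
After interest of €5,173,414.00, pre-tax earnings = €5,524,774.50.
DCL = total CM / (EBIT − I) = €17,862,388.50 / €5,524,774.50 = 3.2331.
%ΔEPS = DCL × %ΔSales = 3.2331 × -16.0% = -51.7%.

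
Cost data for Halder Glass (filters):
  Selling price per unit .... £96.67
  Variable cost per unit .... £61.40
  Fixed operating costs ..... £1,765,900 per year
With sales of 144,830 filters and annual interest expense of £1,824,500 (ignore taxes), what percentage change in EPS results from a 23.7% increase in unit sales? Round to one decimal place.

+79.8%

Contribution at this volume is 144,830 × £35.27 = £5,108,154.10.
Operating income = contribution − fixed costs = £5,108,154.10 − £1,765,900 = £3,342,254.10.
Interest = £1,824,500.00, so EBIT − I = £1,517,754.10.
Degree of combined leverage = contribution ÷ (EBIT − I) = £5,108,154.10 ÷ £1,517,754.10 = 3.3656.
EPS therefore changes by 3.3656 × (+23.7%) = +79.8%.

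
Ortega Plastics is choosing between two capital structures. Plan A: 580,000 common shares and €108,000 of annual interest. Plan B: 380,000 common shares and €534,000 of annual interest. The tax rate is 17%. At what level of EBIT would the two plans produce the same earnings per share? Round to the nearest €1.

Set EPS_A = EPS_B: (EBIT − €108,000)(1 − 0.17) ÷ 580,000 = (EBIT − €534,000)(1 − 0.17) ÷ 380,000.
The (1 − t) factor cancels: (EBIT − 108,000) × 380,000 = (EBIT − 534,000) × 580,000.
EBIT × (580,000 − 380,000) = 534,000 × 580,000 − 108,000 × 380,000 = 268,680,000,000, so EBIT = 268,680,000,000 ÷ 200,000 = 1,343,400.00.

€1,343,400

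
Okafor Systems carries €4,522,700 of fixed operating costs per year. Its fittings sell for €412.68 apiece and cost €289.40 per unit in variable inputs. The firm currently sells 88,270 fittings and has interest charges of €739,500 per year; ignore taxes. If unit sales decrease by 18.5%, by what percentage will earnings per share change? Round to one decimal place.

-35.8%

Total contribution margin = 88,270 × €123.28 = €10,881,925.60.
Subtracting fixed costs: EBIT = €10,881,925.60 − €4,522,700 = €6,359,225.60.
Interest = €739,500.00, so EBIT − I = €5,619,725.60.
Degree of combined leverage = contribution ÷ (EBIT − I) = €10,881,925.60 ÷ €5,619,725.60 = 1.9364.
EPS therefore changes by 1.9364 × (-18.5%) = -35.8%.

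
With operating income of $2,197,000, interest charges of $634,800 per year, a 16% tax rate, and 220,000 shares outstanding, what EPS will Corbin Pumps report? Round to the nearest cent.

Pre-tax income = $2,197,000 − $634,800.00 = $1,562,200.00.
Net income = $1,562,200.00 × (1 − 0.16) = $1,312,248.00.
EPS = $1,312,248.00 ÷ 220,000 = $5.96.

$5.96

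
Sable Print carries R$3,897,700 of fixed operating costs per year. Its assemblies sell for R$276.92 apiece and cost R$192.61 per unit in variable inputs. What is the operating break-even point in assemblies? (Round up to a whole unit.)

46,231 assemblies

Contribution margin per unit = R$276.92 − R$192.61 = R$84.31.
Break-even volume = fixed costs ÷ CM per unit = R$3,897,700 ÷ R$84.31 = 46,230.58, so 46,231 assemblies.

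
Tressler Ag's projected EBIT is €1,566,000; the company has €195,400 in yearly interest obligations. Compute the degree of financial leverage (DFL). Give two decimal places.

1.14

Annual interest charges come to €195,400.00.
DFL = EBIT ÷ (EBIT − I) = €1,566,000 ÷ (€1,566,000 − €195,400.00) = €1,566,000 ÷ €1,370,600.00 = 1.1426.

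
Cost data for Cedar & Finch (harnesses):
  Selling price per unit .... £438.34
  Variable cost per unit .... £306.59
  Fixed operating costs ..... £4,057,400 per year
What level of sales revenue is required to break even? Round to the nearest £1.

£13,499,208

Contribution margin per unit = £438.34 − £306.59 = £131.75, a CM ratio of £131.75 ÷ £438.34 = 0.3006.
Break-even revenue = fixed costs × price ÷ CM = £4,057,400 × £438.34 ÷ £131.75 = £13,499,208.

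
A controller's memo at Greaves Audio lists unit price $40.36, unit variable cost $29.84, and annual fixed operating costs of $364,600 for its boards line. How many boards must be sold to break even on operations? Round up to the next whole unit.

Unit CM = price − variable cost = $40.36 − $29.84 = $10.52.
Break-even Q = $364,600 / $10.52 = 34,657.79 → 34,658 boards.

34,658 boards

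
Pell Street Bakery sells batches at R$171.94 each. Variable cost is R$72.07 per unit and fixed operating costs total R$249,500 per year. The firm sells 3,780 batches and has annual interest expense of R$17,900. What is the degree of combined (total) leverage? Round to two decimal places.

At 3,780 units, contribution = 3,780 × R$99.87 = R$377,508.60.
Operating income = contribution − fixed costs = R$377,508.60 − R$249,500 = R$128,008.60. Interest = R$17,900.00, so EBIT − I = R$110,108.60.
Degree of total leverage = total CM / (EBIT − interest) = R$377,508.60 / R$110,108.60 = 3.4285.

3.43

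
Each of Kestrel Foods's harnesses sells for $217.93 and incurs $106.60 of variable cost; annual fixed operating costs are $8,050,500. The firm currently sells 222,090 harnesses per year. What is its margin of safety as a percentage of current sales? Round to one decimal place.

Contribution margin per unit = $217.93 − $106.60 = $111.33. Break-even units = $8,050,500 ÷ $111.33 = 72,312.05; break-even revenue = 72,312.05 × $217.93 = $15,758,964.03.
Current sales = 222,090 × $217.93 = $48,400,073.70.
Margin of safety = ($48,400,073.70 − $15,758,964.03) ÷ $48,400,073.70 = 67.4%.

67.4%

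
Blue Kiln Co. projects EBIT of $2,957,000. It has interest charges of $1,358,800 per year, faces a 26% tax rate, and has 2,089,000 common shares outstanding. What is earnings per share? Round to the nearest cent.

Pre-tax income = $2,957,000 − $1,358,800.00 = $1,598,200.00.
Net income = $1,598,200.00 × (1 − 0.26) = $1,182,668.00.
Per share: $1,182,668.00 / 2,089,000 shares = $0.57.

$0.57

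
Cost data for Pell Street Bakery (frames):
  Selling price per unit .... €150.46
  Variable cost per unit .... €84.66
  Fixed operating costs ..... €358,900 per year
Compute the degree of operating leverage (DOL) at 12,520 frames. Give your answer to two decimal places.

1.77

Contribution at this volume is 12,520 × €65.80 = €823,816.00.
Operating income = contribution − fixed costs = €823,816.00 − €358,900 = €464,916.00.
DOL = contribution ÷ EBIT = €823,816.00 ÷ €464,916.00 = 1.7720.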